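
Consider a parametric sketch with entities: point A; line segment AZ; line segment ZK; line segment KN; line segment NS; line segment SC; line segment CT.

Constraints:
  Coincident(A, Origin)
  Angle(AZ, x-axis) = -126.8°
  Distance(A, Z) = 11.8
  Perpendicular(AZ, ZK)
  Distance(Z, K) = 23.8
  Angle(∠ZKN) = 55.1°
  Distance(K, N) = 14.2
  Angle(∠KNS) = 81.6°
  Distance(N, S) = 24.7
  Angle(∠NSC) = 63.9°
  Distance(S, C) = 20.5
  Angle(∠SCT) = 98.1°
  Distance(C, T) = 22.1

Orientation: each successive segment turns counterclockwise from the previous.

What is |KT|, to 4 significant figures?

7.811

A is at the origin; AZ runs at -126.8° with length 11.8, so Z = (-7.068, -9.449). AZ ⟂ ZK, so ZK runs at -36.80°; with |ZK| = 23.8, K = (11.99, -23.71). ∠ZKN = 55.1° gives KN at 88.10° from the x-axis; with |KN| = 14.2, N = (12.46, -9.513). ∠KNS = 81.6° gives NS at -173.5° from the x-axis; with |NS| = 24.7, S = (-12.08, -12.31). ∠NSC = 63.9° gives SC at -57.40° from the x-axis; with |SC| = 20.5, C = (-1.037, -29.58). ∠SCT = 98.1° gives CT at 24.50° from the x-axis; with |CT| = 22.1, T = (19.07, -20.41). Then |KT| = |T − K| = 7.811.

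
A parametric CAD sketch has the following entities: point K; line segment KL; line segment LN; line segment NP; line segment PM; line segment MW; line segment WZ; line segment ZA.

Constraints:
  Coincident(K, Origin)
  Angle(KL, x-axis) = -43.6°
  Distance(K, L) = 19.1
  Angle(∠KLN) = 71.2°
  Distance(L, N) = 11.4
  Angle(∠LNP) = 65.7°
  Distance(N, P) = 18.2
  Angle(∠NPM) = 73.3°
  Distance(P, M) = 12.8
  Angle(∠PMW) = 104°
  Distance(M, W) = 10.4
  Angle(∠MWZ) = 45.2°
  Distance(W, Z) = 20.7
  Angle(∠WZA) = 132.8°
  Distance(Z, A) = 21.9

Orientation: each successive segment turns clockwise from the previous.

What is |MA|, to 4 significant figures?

29.56

K is at the origin; KL runs at -43.6° with length 19.1, so L = (13.83, -13.17). ∠KLN = 71.2° gives LN at -152.4° from the x-axis; with |LN| = 11.4, N = (3.729, -18.45). ∠LNP = 65.7° gives NP at 93.30° from the x-axis; with |NP| = 18.2, P = (2.681, -0.2835). ∠NPM = 73.3° gives PM at -13.40° from the x-axis; with |PM| = 12.8, M = (15.13, -3.250). ∠PMW = 104.0° gives MW at -89.40° from the x-axis; with |MW| = 10.4, W = (15.24, -13.65). ∠MWZ = 45.2° gives WZ at 135.8° from the x-axis; with |WZ| = 20.7, Z = (0.4017, 0.7820). ∠WZA = 132.8° gives ZA at 88.60° from the x-axis; with |ZA| = 21.9, A = (0.9367, 22.68). Then |MA| = |A − M| = 29.56.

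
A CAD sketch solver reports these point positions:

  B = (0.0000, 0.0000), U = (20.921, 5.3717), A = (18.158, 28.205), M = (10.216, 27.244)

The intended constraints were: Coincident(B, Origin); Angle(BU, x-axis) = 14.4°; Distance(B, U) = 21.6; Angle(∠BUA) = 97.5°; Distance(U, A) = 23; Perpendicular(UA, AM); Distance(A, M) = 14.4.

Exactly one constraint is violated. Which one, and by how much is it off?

Distance(A, M) = 14.4 — off by 6.40.

B = (0.00, 0.00) ✓; BU at 14.40° ✓; |BU| = 21.60 ✓; ∠BUA = 97.50° ✓; |UA| = 23.00 ✓; ∠(UA, AM) = 90.00° ✓; |AM| = 8.000 ✗.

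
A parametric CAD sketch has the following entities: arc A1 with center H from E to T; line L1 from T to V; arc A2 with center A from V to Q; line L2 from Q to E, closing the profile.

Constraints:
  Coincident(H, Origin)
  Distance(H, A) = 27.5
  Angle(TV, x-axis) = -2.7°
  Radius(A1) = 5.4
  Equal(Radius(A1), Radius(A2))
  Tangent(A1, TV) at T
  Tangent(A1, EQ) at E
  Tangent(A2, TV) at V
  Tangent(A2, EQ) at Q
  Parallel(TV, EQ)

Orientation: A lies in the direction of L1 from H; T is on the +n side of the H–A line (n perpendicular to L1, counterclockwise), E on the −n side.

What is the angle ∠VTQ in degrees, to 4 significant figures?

21.44°

The slot axis is L1's direction at -2.7°, so u = (cos -2.7°, sin -2.7°) = (0.9989, -0.04711) and n = (−sin -2.7°, cos -2.7°) = (0.04711, 0.9989). H is at the origin and A lies 27.5 along u from H, so A = 27.5·u = (27.47, -1.295). Tangency of A1 to both parallel lines with radius 5.4 puts T and E at H ± 5.4·n: T = (0.2544, 5.394), E = (-0.2544, -5.394). Equal radii place V and Q the same way about A: V = A + 5.4·n = (27.72, 4.099), Q = A − 5.4·n = (27.22, -6.689). Then cos ∠VTQ = TV·TQ / (|TV||TQ|), giving 21.44°.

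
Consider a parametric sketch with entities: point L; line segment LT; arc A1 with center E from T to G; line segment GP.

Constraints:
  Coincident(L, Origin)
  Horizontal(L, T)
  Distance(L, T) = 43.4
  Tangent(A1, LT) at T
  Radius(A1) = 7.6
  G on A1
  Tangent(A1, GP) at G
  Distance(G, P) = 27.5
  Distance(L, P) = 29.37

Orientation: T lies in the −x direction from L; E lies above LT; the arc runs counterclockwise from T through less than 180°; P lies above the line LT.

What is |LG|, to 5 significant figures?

37.946

L is at the origin; LT is horizontal with |LT| = 43.4 and T on the −x side, so T = (-43.400, 0.0000). The tangent condition forces ET to be normal to LT, so E = T + (0, 7.6) = (-43.400, 7.6000). Since EG ⟂ GP (tangency), |EP| = √(7.6² + 27.5²) = 28.531 regardless of where G sits on A1. So P lies on both circle(L, 29.37) and circle(E, 28.531); the above-LT intersection is P = (-19.004, 22.393). G is the foot of the tangent from P: G = (-37.871, 2.3859).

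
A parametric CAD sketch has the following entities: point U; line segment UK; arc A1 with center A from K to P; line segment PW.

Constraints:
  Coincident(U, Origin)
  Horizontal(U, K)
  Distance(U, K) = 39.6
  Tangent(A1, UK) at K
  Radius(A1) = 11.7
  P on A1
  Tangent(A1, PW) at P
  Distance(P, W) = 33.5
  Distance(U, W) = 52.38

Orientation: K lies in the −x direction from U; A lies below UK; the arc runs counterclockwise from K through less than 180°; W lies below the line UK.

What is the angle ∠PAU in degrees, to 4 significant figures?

156.4°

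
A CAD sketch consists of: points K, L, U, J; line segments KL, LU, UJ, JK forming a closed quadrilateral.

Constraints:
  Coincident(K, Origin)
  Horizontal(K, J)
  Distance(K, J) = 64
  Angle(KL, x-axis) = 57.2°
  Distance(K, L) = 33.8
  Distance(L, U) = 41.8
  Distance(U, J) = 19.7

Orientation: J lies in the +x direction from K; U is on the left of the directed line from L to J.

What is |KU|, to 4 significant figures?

62.05

Checks: |LU| = 41.80 ✓; |UJ| = 19.70 ✓.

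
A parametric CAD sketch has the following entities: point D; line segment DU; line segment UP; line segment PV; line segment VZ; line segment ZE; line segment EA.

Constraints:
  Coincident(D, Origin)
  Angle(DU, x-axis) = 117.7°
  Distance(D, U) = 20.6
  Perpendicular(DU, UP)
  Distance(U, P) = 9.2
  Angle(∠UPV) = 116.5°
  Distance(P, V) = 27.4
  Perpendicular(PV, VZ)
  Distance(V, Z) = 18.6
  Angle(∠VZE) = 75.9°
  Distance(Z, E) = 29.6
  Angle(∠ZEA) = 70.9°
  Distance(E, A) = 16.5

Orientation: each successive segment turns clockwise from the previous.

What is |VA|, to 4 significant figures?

19.82

D is at the origin; DU runs at 117.7° with length 20.6, so U = (-9.576, 18.24). DU is perpendicular to UP, so UP runs at 27.70°; with |UP| = 9.2, P = (-1.430, 22.52). ∠UPV = 116.5° gives PV at -35.80° from the x-axis; with |PV| = 27.4, V = (20.79, 6.488). The perpendicularity gives VZ at right angles to PV, so VZ runs at -125.8°; with |VZ| = 18.6, Z = (9.913, -8.598). ∠VZE = 75.9° gives ZE at 130.1° from the x-axis; with |ZE| = 29.6, E = (-9.153, 14.04). ∠ZEA = 70.9° gives EA at 21.00° from the x-axis; with |EA| = 16.5, A = (6.251, 19.96). Then |VA| = |A − V| = 19.82.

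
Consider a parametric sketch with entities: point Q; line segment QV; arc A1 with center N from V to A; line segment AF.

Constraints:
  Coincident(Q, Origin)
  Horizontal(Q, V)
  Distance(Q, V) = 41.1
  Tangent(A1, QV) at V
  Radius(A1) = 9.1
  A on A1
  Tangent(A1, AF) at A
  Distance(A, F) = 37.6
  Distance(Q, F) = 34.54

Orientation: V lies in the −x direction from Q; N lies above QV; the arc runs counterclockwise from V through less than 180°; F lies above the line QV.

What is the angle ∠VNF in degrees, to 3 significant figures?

128°

Q is at the origin; Q and V share the same y with |QV| = 41.1 and V on the −x side, so V = (-41.1, 0.00). A1 meets QV tangentially, so NV is at right angles to QV, so N = V + (0, 9.1) = (-41.1, 9.10). Since NA ⟂ AF (tangency), |NF| = √(9.1² + 37.6²) = 38.7 regardless of where A sits on A1. So F lies on both circle(Q, 34.54) and circle(N, 38.7); the above-QV intersection is F = (-10.6, 32.9). A is the foot of the tangent from F: A = (-34.0, 3.44).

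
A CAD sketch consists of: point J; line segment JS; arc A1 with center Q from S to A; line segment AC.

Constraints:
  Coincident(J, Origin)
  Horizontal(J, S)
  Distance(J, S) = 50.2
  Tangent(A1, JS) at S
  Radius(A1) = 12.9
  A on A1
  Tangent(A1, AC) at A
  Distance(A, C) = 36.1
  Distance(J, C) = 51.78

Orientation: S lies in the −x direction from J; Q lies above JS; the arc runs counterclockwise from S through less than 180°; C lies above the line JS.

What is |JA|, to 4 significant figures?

38.94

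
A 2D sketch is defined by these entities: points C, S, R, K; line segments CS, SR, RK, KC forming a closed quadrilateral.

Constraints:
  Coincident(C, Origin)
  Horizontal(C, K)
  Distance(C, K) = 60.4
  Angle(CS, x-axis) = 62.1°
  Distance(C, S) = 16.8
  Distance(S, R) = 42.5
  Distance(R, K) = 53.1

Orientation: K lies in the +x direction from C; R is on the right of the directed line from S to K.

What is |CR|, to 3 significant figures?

30.8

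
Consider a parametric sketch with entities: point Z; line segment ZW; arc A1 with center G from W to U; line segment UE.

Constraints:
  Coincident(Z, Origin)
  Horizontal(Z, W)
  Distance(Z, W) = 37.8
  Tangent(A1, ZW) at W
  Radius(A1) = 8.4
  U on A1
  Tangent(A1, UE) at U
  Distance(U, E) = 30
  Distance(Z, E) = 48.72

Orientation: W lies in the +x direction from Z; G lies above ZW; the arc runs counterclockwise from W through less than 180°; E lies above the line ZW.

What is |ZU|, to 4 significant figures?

46.79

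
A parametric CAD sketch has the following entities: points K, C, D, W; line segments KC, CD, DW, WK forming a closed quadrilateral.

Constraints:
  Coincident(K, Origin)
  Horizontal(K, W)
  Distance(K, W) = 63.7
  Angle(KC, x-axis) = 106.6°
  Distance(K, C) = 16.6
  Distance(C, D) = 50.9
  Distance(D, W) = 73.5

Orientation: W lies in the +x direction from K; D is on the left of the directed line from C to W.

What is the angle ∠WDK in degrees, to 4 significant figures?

54.86°

Checks: |KW| = 63.70 ✓; |KC| = 16.60 ✓; |CD| = 50.90 ✓; |DW| = 73.50 ✓.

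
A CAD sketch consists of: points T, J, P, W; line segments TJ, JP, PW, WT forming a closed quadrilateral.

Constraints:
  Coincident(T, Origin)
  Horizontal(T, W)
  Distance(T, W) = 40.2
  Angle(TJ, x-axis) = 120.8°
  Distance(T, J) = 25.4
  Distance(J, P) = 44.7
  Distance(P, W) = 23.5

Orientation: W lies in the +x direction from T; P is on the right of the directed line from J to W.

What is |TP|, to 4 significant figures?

21.09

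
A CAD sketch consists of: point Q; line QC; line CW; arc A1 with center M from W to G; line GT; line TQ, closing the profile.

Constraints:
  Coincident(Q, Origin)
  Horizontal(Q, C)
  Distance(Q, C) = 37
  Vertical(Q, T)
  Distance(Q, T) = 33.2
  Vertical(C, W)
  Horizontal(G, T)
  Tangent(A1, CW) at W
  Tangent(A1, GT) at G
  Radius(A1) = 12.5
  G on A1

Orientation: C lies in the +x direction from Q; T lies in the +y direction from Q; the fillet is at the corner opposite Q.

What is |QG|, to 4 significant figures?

41.26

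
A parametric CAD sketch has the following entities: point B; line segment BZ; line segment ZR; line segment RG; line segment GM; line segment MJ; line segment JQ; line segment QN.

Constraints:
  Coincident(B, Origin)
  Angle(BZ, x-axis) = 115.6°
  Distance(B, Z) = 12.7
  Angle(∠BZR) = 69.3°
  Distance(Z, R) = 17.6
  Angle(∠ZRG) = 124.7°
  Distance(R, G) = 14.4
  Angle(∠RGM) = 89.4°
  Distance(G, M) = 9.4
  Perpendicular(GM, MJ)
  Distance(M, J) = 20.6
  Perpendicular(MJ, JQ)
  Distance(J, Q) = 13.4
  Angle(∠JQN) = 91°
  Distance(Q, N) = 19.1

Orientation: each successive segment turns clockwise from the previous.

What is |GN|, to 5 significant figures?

4.5866

B is at the origin; BZ runs at 115.6° with length 12.7, so Z = (-5.4875, 11.453). ∠BZR = 69.3° gives ZR at 4.9000° from the x-axis; with |ZR| = 17.6, R = (12.048, 12.957). ∠ZRG = 124.7° gives RG at -50.400° from the x-axis; with |RG| = 14.4, G = (21.227, 1.8612). ∠RGM = 89.4° gives GM at -141.00° from the x-axis; with |GM| = 9.4, M = (13.922, -4.0544). The perpendicularity gives MJ at right angles to GM, so MJ runs at 129.00°; with |MJ| = 20.6, J = (0.95792, 11.955). MJ ⟂ JQ, so JQ runs at 39.000°; with |JQ| = 13.4, Q = (11.372, 20.388). ∠JQN = 91.0° gives QN at -50.000° from the x-axis; with |QN| = 19.1, N = (23.649, 5.7563). Then |GN| = |N − G| = 4.5866.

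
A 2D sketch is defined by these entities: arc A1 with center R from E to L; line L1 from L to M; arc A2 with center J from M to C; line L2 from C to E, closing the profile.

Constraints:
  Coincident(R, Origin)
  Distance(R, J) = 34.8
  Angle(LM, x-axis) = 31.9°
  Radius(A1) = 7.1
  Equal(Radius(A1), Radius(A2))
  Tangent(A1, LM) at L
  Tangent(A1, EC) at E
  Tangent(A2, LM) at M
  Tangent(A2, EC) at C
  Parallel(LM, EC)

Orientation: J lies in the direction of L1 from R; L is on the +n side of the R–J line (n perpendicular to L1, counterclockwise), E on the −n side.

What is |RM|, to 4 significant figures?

35.52

The slot axis is L1's direction at 31.9°, so u = (cos 31.9°, sin 31.9°) = (0.8490, 0.5284) and n = (−sin 31.9°, cos 31.9°) = (-0.5284, 0.8490). R is at the origin and J lies 34.8 along u from R, so J = 34.8·u = (29.54, 18.39). Tangency of A1 to both parallel lines with radius 7.1 puts L and E at R ± 7.1·n: L = (-3.752, 6.028), E = (3.752, -6.028). Equal radii place M and C the same way about J: M = J + 7.1·n = (25.79, 24.42), C = J − 7.1·n = (33.30, 12.36). Then |RM| = |M − R| = 35.52.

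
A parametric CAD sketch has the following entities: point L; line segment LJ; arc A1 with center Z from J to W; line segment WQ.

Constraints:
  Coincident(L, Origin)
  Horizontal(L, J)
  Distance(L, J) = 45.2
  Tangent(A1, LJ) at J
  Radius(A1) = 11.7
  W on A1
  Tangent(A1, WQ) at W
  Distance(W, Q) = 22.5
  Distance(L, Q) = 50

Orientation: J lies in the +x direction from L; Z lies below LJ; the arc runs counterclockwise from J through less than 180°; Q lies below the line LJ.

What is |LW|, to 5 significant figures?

35.886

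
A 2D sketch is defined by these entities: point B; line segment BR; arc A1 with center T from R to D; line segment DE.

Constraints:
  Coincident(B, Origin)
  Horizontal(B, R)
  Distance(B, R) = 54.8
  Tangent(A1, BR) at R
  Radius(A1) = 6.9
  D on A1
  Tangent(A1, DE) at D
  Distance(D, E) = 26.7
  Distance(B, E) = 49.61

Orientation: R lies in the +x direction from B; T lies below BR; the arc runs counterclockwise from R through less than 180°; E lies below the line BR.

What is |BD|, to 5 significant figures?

48.499

Checks: |BR| = 54.80 ✓; |TD| = 6.900 ✓; ∠(TD, DE) = 90.00° ✓; |DE| = 26.70 ✓; |BE| = 49.61 ✓.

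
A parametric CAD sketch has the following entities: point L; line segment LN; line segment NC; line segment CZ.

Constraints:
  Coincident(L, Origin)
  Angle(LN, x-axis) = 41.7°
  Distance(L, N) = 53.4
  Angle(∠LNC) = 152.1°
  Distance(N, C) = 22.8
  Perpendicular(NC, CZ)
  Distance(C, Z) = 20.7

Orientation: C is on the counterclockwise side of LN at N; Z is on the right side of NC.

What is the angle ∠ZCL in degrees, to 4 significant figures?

109.6°

L is at the origin; LN runs at 41.7° with length 53.4, so N = 53.4·(cos 41.7°, sin 41.7°) = (39.87, 35.52). ∠LNC = 152.1°, so NC runs at 41.7° + (180° − 152.1°) = 69.60° from the x-axis; with |NC| = 22.8, C = N + 22.8·(cos 69.60°, sin 69.60°) = (47.82, 56.89). NC is perpendicular to CZ; with |CZ| = 20.7 on the right of NC, Z = C + 20.7·(0.9373, -0.3486) = (67.22, 49.68). Then cos ∠ZCL = CZ·CL / (|CZ||CL|), giving 109.6°.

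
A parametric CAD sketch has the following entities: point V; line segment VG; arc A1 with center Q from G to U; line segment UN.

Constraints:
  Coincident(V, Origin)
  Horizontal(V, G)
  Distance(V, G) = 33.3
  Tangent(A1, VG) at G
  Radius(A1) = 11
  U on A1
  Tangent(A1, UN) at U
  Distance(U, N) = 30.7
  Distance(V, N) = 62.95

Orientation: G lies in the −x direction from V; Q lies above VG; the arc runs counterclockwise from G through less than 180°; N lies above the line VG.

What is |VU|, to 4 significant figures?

32.32

Checks: |QU| = 11.00 ✓; ∠(QU, UN) = 90.00° ✓; |UN| = 30.70 ✓; |VN| = 62.95 ✓.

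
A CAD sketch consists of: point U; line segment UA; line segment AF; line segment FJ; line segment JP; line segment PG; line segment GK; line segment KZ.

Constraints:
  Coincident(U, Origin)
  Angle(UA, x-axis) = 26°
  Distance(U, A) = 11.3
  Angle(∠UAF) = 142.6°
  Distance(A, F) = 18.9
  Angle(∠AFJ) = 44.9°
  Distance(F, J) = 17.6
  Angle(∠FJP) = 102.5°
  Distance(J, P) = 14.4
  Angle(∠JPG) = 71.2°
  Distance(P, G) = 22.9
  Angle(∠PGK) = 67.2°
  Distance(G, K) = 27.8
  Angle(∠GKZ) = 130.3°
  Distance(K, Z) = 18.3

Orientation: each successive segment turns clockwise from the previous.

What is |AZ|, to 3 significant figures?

33.7

U is at the origin; UA runs at 26.0° with length 11.3, so A = (10.2, 4.95). ∠UAF = 142.6° gives AF at -11.4° from the x-axis; with |AF| = 18.9, F = (28.7, 1.22). ∠AFJ = 44.9° gives FJ at -146° from the x-axis; with |FJ| = 17.6, J = (14.0, -8.50). ∠FJP = 102.5° gives JP at 136° from the x-axis; with |JP| = 14.4, P = (3.65, 1.51). ∠JPG = 71.2° gives PG at 27.2° from the x-axis; with |PG| = 22.9, G = (24.0, 12.0). ∠PGK = 67.2° gives GK at -85.6° from the x-axis; with |GK| = 27.8, K = (26.1, -15.7). ∠GKZ = 130.3° gives KZ at -135° from the x-axis; with |KZ| = 18.3, Z = (13.1, -28.6). Then |AZ| = |Z − A| = 33.7.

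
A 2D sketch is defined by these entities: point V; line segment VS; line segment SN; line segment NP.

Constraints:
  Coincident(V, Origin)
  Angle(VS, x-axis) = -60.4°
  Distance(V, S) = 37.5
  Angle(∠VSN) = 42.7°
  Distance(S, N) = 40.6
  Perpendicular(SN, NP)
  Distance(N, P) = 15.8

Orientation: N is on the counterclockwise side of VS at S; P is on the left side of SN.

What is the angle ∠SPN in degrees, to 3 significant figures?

68.7°

V is at the origin; VS runs at -60.4° with length 37.5, so S = 37.5·(cos -60.4°, sin -60.4°) = (18.5, -32.6). ∠VSN = 42.7°, so SN runs at -60.4° + (180° − 42.7°) = 76.9° from the x-axis; with |SN| = 40.6, N = S + 40.6·(cos 76.9°, sin 76.9°) = (27.7, 6.94). SN is perpendicular to NP; with |NP| = 15.8 on the left of SN, P = N + 15.8·(-0.974, 0.227) = (12.3, 10.5). Then cos ∠SPN = PS·PN / (|PS||PN|), giving 68.7°.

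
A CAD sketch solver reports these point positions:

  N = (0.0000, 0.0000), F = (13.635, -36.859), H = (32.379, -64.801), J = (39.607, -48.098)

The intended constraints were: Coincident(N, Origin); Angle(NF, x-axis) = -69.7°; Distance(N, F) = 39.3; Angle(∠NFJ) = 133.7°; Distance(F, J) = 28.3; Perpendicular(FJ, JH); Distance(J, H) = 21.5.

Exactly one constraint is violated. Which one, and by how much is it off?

Distance(J, H) = 21.5 — off by 3.30.

N = (0.00, 0.00) ✓; NF at -69.70° ✓; |NF| = 39.30 ✓; ∠NFJ = 133.7° ✓; |FJ| = 28.30 ✓; ∠(FJ, JH) = 90.00° ✓; |JH| = 18.20 ✗.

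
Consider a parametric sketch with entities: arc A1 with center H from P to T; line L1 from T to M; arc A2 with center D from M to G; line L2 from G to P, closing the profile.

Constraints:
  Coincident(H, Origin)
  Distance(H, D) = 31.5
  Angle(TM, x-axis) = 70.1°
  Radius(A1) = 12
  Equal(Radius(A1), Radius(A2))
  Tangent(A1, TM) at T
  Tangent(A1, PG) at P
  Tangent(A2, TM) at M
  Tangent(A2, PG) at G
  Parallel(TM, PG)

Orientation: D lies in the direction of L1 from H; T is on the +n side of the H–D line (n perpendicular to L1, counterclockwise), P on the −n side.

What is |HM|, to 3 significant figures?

33.7

The slot axis is L1's direction at 70.1°, so u = (cos 70.1°, sin 70.1°) = (0.340, 0.940) and n = (−sin 70.1°, cos 70.1°) = (-0.940, 0.340). H is at the origin and D lies 31.5 along u from H, so D = 31.5·u = (10.7, 29.6). Tangency of A1 to both parallel lines with radius 12.0 puts T and P at H ± 12.0·n: T = (-11.3, 4.08), P = (11.3, -4.08). Equal radii place M and G the same way about D: M = D + 12.0·n = (-0.562, 33.7), G = D − 12.0·n = (22.0, 25.5). Then |HM| = |M − H| = 33.7.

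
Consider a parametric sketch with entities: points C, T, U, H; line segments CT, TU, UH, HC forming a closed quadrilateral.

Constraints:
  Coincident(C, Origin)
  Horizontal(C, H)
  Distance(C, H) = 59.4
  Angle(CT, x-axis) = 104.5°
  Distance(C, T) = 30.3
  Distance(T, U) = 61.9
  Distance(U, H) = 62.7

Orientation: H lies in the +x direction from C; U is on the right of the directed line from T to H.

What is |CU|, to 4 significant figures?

31.67

Checks: |TU| = 61.90 ✓; |UH| = 62.70 ✓.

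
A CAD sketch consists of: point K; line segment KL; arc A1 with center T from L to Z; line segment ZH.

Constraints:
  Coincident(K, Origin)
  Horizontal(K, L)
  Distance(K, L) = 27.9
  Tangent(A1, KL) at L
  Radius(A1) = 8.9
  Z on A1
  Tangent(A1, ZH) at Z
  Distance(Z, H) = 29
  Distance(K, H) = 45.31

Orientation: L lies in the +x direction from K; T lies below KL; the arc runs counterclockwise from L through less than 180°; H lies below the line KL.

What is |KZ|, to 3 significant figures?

21.6

Checks: K.y = 0.00, L.y = 0.00 ✓; |TZ| = 8.900 ✓; ∠(TZ, ZH) = 90.00° ✓; |ZH| = 29.00 ✓; |KH| = 45.31 ✓.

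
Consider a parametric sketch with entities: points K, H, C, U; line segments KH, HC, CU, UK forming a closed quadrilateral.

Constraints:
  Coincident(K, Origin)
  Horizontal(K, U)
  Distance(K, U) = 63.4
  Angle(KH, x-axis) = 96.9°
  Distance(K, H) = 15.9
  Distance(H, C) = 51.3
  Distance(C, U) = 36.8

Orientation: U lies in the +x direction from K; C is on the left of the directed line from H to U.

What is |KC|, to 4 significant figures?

56.86

Checks: K = (0.00, 0.00) ✓; |HC| = 51.30 ✓; |CU| = 36.80 ✓.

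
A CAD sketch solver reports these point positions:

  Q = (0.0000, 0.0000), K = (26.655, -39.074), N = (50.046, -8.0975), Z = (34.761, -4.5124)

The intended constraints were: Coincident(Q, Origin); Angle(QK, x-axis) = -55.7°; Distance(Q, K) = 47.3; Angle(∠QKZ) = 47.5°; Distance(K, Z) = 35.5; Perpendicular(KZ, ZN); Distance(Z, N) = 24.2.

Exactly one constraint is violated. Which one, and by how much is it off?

Distance(Z, N) = 24.2 — off by 8.50.

Q = (0.00, 0.00) ✓; QK at -55.70° ✓; |QK| = 47.30 ✓; ∠QKZ = 47.50° ✓; |KZ| = 35.50 ✓; ∠(KZ, ZN) = 90.00° ✓; |ZN| = 15.70 ✗.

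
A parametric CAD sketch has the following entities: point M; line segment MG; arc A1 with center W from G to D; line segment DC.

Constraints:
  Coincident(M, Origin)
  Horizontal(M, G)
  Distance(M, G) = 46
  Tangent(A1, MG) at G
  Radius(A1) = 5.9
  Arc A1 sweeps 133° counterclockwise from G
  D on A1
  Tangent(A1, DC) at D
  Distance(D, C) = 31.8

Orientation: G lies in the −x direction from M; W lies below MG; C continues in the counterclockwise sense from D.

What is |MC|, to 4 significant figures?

43.82

M is at the origin; MG is horizontal with |MG| = 46.0 and G on the −x side, so G = (-46.00, 0.000). The tangent condition forces WG to be normal to MG, so W = G + (0, -5.9) = (-46.00, -5.900). On A1, G sits at bearing 90° from W; a 133° counterclockwise sweep puts D at bearing 223°, so D = W + 5.9·(cos 223°, sin 223°) = (-50.31, -9.924). A1 meets DC tangentially, so WD is at right angles to DC, so DC runs along (−sin 223°, cos 223°); with |DC| = 31.8, C = (-28.63, -33.18). Then |MC| = |C − M| = 43.82.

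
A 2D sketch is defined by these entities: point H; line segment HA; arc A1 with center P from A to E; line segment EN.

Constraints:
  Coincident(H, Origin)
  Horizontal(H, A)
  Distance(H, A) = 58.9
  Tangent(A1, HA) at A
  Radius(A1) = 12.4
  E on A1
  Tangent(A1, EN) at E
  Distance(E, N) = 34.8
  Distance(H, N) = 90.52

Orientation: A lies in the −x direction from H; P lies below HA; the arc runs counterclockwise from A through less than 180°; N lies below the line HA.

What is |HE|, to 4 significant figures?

71.50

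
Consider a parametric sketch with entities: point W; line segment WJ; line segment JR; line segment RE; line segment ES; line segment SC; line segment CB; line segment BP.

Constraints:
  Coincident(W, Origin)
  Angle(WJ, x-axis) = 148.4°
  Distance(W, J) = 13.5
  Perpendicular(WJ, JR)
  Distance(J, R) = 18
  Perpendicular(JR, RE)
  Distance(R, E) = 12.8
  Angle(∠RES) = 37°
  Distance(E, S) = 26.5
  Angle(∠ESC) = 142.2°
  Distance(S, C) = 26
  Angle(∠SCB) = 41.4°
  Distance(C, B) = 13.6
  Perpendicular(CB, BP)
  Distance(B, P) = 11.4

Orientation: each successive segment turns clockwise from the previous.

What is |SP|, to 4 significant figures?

8.271

W is at the origin; WJ runs at 148.4° with length 13.5, so J = (-11.50, 7.074). The perpendicularity gives JR at right angles to WJ, so JR runs at 58.40°; with |JR| = 18.0, R = (-2.067, 22.40). The perpendicularity gives RE at right angles to JR, so RE runs at -31.60°; with |RE| = 12.8, E = (8.836, 15.70). ∠RES = 37.0° gives ES at -174.6° from the x-axis; with |ES| = 26.5, S = (-17.55, 13.20). ∠ESC = 142.2° gives SC at 147.6° from the x-axis; with |SC| = 26.0, C = (-39.50, 27.14). ∠SCB = 41.4° gives CB at 9.000° from the x-axis; with |CB| = 13.6, B = (-26.07, 29.26). CB ⟂ BP, so BP runs at -81.00°; with |BP| = 11.4, P = (-24.28, 18.00). Then |SP| = |P − S| = 8.271.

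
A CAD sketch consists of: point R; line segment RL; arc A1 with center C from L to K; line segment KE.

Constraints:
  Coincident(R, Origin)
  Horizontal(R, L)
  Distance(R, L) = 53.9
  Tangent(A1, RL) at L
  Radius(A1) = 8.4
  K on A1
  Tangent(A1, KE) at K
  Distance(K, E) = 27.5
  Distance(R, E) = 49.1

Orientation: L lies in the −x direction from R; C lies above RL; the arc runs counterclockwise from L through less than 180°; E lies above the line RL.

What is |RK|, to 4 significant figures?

46.28

R is at the origin; R and L share the same y with |RL| = 53.9 and L on the −x side, so L = (-53.90, 0.000). Tangency of A1 to RL means the radius CL is perpendicular to RL, so C = L + (0, 8.4) = (-53.90, 8.400). Since CK ⟂ KE (tangency), |CE| = √(8.4² + 27.5²) = 28.75 regardless of where K sits on A1. So E lies on both circle(R, 49.1) and circle(C, 28.75); the above-RL intersection is E = (-37.33, 31.90). K is the foot of the tangent from E: K = (-45.92, 5.775).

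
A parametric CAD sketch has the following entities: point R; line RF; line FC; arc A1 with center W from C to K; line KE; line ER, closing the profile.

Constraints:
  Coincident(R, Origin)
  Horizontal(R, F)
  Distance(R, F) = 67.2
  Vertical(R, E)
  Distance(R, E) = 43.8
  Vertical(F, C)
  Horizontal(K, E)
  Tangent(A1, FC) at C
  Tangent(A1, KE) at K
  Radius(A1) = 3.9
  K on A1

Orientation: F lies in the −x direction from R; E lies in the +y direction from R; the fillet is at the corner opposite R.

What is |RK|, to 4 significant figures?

76.98

R is at the origin; R and F share the same y with |RF| = 67.2 and F on the −x side, so F = (-67.20, 0.000). R and E share the same x with |RE| = 43.8 and E on the +y side, so E = (0.000, 43.80). The virtual corner opposite R is at (-67.20, 43.80). Since A1 is tangent to FC there, WC ⟂ FC and since A1 is tangent to KE there, WK ⟂ KE, with radius 3.9, so the center W sits 3.9 in from both sides at W = (-63.30, 39.90). That places the tangent points at C = (-67.20, 39.90) on FC and K = (-63.30, 43.80) on KE. Then |RK| = |K − R| = 76.98.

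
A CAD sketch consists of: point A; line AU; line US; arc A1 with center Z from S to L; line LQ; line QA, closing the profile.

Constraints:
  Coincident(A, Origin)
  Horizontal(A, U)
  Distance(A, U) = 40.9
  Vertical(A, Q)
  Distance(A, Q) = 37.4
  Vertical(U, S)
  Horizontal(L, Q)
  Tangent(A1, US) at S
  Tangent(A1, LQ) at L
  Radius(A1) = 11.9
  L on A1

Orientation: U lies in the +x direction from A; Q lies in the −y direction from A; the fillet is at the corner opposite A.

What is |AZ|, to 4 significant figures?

38.62

A is at the origin; AU is horizontal with |AU| = 40.9 and U on the +x side, so U = (40.90, 0.000). AQ is vertical with |AQ| = 37.4 and Q on the −y side, so Q = (0.000, -37.40). The virtual corner opposite A is at (40.90, -37.40). Since A1 is tangent to US there, ZS ⟂ US and since A1 is tangent to LQ there, ZL ⟂ LQ, with radius 11.9, so the center Z sits 11.9 in from both sides at Z = (29.00, -25.50). Then |AZ| = |Z − A| = 38.62.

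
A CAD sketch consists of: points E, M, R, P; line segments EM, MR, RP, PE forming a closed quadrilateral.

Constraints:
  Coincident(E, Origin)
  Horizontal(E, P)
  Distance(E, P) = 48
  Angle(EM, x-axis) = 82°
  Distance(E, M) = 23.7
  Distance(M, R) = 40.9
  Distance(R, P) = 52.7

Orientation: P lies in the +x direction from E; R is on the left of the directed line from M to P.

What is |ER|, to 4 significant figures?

60.96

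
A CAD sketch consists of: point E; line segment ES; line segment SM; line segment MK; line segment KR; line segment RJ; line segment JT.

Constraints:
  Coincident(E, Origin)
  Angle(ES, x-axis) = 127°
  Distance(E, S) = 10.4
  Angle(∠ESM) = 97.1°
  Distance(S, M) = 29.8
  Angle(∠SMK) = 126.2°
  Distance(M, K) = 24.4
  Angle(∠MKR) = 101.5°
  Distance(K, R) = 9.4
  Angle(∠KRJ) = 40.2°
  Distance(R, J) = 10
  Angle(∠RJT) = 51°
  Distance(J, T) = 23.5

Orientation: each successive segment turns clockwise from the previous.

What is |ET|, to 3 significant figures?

61.2

E is at the origin; ES runs at 127.0° with length 10.4, so S = (-6.26, 8.31). ∠ESM = 97.1° gives SM at 44.1° from the x-axis; with |SM| = 29.8, M = (15.1, 29.0). ∠SMK = 126.2° gives MK at -9.70° from the x-axis; with |MK| = 24.4, K = (39.2, 24.9). ∠MKR = 101.5° gives KR at -88.2° from the x-axis; with |KR| = 9.4, R = (39.5, 15.5). ∠KRJ = 40.2° gives RJ at 132° from the x-axis; with |RJ| = 10.0, J = (32.8, 23.0). ∠RJT = 51.0° gives JT at 3.00° from the x-axis; with |JT| = 23.5, T = (56.3, 24.2). Then |ET| = |T − E| = 61.2.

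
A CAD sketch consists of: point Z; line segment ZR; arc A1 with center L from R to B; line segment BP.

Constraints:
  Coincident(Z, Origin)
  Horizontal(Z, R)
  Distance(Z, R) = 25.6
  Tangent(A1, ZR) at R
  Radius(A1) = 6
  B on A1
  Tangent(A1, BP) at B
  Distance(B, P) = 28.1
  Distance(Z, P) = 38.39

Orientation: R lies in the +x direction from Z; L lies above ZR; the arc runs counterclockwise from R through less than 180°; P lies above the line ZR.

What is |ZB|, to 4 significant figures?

32.15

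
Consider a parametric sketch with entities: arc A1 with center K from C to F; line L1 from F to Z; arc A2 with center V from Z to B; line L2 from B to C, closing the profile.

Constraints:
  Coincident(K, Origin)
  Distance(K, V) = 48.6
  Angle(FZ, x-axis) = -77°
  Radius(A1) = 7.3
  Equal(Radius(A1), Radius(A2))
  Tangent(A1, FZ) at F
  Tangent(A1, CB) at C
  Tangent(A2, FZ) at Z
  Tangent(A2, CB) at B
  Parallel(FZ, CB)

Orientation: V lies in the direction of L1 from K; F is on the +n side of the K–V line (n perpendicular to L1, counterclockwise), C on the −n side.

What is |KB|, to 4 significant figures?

49.15

Tangency of A1 to both parallel lines with radius 7.3 puts F and C at K ± 7.3·n: F = (7.113, 1.642), C = (-7.113, -1.642). Equal radii place Z and B the same way about V: Z = V + 7.3·n = (18.05, -45.71), B = V − 7.3·n = (3.820, -49.00). Then |KB| = |B − K| = 49.15.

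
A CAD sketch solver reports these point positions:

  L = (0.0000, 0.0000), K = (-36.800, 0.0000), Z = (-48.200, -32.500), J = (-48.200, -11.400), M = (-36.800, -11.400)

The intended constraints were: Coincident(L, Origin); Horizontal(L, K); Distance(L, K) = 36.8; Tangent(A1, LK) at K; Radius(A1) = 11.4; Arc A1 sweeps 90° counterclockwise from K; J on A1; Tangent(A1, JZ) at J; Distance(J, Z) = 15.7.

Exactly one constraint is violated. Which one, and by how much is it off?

Distance(J, Z) = 15.7 — off by 5.40.

L = (0.00, 0.00) ✓; L.y = 0.00, K.y = 0.00 ✓; |LK| = 36.80 ✓; ∠(MK, KL) = 90.00° ✓; |MK| = 11.40 ✓; bearing(M→J) − bearing(M→K) = 90.00° ✓; |MJ| = 11.40 ✓; ∠(MJ, JZ) = 90.00° ✓; |JZ| = 21.10 ✗.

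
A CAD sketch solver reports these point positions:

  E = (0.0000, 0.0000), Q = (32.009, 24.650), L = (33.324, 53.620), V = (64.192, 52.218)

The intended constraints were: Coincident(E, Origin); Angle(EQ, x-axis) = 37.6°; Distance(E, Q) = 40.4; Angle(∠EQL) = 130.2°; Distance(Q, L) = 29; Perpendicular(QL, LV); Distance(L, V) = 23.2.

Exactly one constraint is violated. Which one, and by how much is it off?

Distance(L, V) = 23.2 — off by 7.70.

E = (0.00, 0.00) ✓; EQ at 37.60° ✓; |EQ| = 40.40 ✓; ∠EQL = 130.2° ✓; |QL| = 29.00 ✓; ∠(QL, LV) = 90.00° ✓; |LV| = 30.90 ✗.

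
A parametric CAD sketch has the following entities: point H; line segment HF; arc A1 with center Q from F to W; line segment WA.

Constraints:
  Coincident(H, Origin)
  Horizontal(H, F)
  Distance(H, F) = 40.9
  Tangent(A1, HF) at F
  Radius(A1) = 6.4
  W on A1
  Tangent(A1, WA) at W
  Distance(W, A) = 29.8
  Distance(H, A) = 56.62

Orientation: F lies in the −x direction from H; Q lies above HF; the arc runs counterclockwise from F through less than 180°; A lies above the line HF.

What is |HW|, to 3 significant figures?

35.7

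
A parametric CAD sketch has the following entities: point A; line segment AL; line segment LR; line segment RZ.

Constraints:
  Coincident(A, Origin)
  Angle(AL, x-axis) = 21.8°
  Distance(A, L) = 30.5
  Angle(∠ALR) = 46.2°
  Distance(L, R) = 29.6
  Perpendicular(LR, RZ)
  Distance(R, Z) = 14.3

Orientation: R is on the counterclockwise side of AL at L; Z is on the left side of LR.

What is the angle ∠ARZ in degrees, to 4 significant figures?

21.09°

A is at the origin; AL runs at 21.8° with length 30.5, so L = 30.5·(cos 21.8°, sin 21.8°) = (28.32, 11.33). ∠ALR = 46.2°, so LR runs at 21.8° + (180° − 46.2°) = 155.6° from the x-axis; with |LR| = 29.6, R = L + 29.6·(cos 155.6°, sin 155.6°) = (1.363, 23.55). LR ⟂ RZ; with |RZ| = 14.3 on the left of LR, Z = R + 14.3·(-0.4131, -0.9107) = (-4.545, 10.53). Then cos ∠ARZ = RA·RZ / (|RA||RZ|), giving 21.09°.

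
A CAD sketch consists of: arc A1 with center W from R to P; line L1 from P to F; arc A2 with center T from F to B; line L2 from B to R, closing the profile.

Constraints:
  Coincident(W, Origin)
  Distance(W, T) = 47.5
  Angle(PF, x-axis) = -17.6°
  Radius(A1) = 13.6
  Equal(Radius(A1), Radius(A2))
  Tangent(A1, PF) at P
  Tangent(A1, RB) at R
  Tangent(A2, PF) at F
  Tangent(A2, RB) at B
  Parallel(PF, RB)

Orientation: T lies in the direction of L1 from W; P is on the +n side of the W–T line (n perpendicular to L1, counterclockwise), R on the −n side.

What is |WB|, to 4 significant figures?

49.41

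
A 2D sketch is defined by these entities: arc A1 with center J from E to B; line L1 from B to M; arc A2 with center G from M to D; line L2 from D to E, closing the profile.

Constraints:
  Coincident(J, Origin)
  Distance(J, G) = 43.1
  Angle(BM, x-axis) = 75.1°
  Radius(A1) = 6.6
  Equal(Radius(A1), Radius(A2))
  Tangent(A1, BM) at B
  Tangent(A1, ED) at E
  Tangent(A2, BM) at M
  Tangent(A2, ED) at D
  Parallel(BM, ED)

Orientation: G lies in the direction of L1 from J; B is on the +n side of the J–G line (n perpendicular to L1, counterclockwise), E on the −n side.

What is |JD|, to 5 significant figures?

43.602

The slot axis is L1's direction at 75.1°, so u = (cos 75.1°, sin 75.1°) = (0.25713, 0.96638) and n = (−sin 75.1°, cos 75.1°) = (-0.96638, 0.25713). J is at the origin and G lies 43.1 along u from J, so G = 43.1·u = (11.082, 41.651). Tangency of A1 to both parallel lines with radius 6.6 puts B and E at J ± 6.6·n: B = (-6.3781, 1.6971), E = (6.3781, -1.6971). Equal radii place M and D the same way about G: M = G + 6.6·n = (4.7043, 43.348), D = G − 6.6·n = (17.461, 39.954). Then |JD| = |D − J| = 43.602.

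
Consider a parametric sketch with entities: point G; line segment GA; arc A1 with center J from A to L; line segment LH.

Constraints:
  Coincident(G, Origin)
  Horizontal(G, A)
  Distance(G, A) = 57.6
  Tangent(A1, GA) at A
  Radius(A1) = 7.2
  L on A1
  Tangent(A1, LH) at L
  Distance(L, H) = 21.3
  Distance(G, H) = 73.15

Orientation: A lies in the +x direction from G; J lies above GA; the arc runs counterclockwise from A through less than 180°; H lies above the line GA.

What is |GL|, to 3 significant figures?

65.0

Checks: G.y = 0.00, A.y = 0.00 ✓; |JL| = 7.200 ✓; ∠(JL, LH) = 90.00° ✓; |LH| = 21.30 ✓; |GH| = 73.15 ✓.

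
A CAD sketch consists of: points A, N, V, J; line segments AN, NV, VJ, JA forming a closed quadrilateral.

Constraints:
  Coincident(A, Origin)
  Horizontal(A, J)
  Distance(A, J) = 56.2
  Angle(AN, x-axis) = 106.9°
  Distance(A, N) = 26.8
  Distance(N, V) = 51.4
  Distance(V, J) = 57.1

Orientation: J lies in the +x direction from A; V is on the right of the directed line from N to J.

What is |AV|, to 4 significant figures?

24.68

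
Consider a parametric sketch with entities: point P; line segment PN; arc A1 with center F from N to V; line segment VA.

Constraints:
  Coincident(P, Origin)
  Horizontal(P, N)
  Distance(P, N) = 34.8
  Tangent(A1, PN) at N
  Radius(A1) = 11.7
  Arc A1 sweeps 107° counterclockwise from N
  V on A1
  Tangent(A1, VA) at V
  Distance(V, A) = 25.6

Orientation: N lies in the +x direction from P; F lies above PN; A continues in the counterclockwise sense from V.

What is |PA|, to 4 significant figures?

55.23

P is at the origin; PN is horizontal with |PN| = 34.8 and N on the +x side, so N = (34.80, 0.000). Tangency of A1 to PN means the radius FN is perpendicular to PN, so F = N + (0, 11.7) = (34.80, 11.70). On A1, N sits at bearing -90° from F; a 107° counterclockwise sweep puts V at bearing 17°, so V = F + 11.7·(cos 17°, sin 17°) = (45.99, 15.12). Since A1 is tangent to VA there, FV ⟂ VA, so VA runs along (−sin 17°, cos 17°); with |VA| = 25.6, A = (38.50, 39.60). Then |PA| = |A − P| = 55.23.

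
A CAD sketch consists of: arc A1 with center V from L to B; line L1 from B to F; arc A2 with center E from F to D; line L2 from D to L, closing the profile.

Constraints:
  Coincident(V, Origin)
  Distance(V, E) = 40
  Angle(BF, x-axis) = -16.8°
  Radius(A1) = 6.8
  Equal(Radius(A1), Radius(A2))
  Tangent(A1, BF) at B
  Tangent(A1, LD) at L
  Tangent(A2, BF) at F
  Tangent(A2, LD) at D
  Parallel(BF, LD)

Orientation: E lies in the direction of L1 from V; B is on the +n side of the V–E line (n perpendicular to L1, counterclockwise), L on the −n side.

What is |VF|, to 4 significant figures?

40.57

The slot axis is L1's direction at -16.8°, so u = (cos -16.8°, sin -16.8°) = (0.9573, -0.2890) and n = (−sin -16.8°, cos -16.8°) = (0.2890, 0.9573). V is at the origin and E lies 40.0 along u from V, so E = 40.0·u = (38.29, -11.56). Tangency of A1 to both parallel lines with radius 6.8 puts B and L at V ± 6.8·n: B = (1.965, 6.510), L = (-1.965, -6.510). Equal radii place F and D the same way about E: F = E + 6.8·n = (40.26, -5.051), D = E − 6.8·n = (36.33, -18.07). Then |VF| = |F − V| = 40.57.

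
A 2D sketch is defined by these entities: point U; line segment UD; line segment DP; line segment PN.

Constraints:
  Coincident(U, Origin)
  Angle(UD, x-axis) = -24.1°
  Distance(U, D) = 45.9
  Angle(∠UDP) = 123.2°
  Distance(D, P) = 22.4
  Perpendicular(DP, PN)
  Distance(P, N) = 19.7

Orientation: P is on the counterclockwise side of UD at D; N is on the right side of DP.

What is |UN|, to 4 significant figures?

75.07

∠UDP = 123.2°, so DP runs at -24.1° + (180° − 123.2°) = 32.70° from the x-axis; with |DP| = 22.4, P = D + 22.4·(cos 32.70°, sin 32.70°) = (60.75, -6.641). DP is perpendicular to PN; with |PN| = 19.7 on the right of DP, N = P + 19.7·(0.5402, -0.8415) = (71.39, -23.22). Then |UN| = |N − U| = 75.07.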